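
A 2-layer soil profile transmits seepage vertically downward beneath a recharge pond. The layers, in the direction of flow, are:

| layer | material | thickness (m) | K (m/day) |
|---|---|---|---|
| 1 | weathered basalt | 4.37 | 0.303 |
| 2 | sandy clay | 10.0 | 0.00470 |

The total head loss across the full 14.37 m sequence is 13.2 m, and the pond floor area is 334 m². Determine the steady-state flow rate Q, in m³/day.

Flow is perpendicular to layering, so the layers act in series and the equivalent K is the thickness-weighted harmonic mean.
Total thickness L = 4.37 + 10.0 = 14.37 m.
Σ(b_i/K_i) = 4.37/0.303 + 10.0/0.00470 = 2142 d.
K_eq = L / Σ(b_i/K_i) = 14.37 / 2142 = 0.006708 m/day.
Q = K_eq · A · (Δh/L) = 0.006708 × 334 × (13.2/14.37) = 2.058 m³/day.

2.06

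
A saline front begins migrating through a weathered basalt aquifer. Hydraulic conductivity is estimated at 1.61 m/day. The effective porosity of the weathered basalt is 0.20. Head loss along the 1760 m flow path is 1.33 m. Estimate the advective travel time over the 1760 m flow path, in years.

Hydraulic gradient i = Δh / L = 1.33 / 1760 = 0.0007557.
Darcy flux q = K · i = 1.610 × 0.0007557 = 0.001217 m/day.
Seepage velocity v = q / n_e = 0.001217 / 0.20 = 0.006083 m/day.
Travel time t = L / v = 1760 / 0.006083 = 2.893e+05 days = 792.1 years.

792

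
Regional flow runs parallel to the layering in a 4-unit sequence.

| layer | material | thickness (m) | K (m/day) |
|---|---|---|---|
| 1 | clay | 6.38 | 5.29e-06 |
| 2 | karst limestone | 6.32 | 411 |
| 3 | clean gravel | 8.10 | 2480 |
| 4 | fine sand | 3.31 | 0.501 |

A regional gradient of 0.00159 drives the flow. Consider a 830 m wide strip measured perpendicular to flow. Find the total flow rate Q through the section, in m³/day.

Flow is parallel to layering, so each bed carries its own Darcy discharge and the transmissivities add.
Σ(K_i·b_i) = 5.29e-06×6.38 + 411×6.32 + 2480×8.10 + 0.501×3.31 = 22687 m²/day.
Hydraulic gradient i = 0.00159.
Q = Σ(K_i·b_i) · W · i = 22687 × 830 × 0.001590 = 29940 m³/day.

29900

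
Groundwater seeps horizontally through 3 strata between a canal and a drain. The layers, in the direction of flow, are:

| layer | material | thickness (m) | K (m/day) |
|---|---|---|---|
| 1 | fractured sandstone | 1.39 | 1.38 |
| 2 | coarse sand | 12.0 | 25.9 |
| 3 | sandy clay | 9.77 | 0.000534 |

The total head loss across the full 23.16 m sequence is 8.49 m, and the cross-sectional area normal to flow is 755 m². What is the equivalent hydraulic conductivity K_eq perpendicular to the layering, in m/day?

0.00127

Flow is perpendicular to layering, so the layers act in series and the equivalent K is the thickness-weighted harmonic mean.
Total thickness L = 1.39 + 12.0 + 9.77 = 23.16 m.
Σ(b_i/K_i) = 1.39/1.38 + 12.0/25.9 + 9.77/0.000534 = 18297 d.
K_eq = L / Σ(b_i/K_i) = 23.16 / 18297 = 0.001266 m/day.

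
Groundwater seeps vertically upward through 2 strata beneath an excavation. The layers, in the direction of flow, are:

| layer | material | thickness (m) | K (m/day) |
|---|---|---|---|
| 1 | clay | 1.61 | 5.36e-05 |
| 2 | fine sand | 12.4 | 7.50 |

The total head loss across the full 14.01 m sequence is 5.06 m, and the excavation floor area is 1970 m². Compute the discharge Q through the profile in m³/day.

Flow is perpendicular to layering, so the layers act in series and the equivalent K is the thickness-weighted harmonic mean.
Total thickness L = 1.61 + 12.4 = 14.01 m.
Σ(b_i/K_i) = 1.61/5.36e-05 + 12.4/7.50 = 30039 d.
K_eq = L / Σ(b_i/K_i) = 14.01 / 30039 = 0.0004664 m/day.
Q = K_eq · A · (Δh/L) = 0.0004664 × 1970 × (5.06/14.01) = 0.3318 m³/day.

0.332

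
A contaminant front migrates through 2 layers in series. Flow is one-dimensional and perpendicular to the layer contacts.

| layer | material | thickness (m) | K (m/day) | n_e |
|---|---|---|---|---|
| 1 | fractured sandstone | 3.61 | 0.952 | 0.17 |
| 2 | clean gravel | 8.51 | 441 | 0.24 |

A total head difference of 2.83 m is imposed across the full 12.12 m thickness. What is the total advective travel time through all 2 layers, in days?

3.58

With flow normal to the layers, continuity requires the same specific discharge q through every layer.
Σ(b_i/K_i) = 3.61/0.952 + 8.51/441 = 3.811 d.
q = Δh / Σ(b_i/K_i) = 2.83 / 3.811 = 0.7425 m/day.
In each layer the seepage velocity is v_i = q/n_i, so the layer transit time is t_i = b_i·n_i / q:
  layer 1 (fractured sandstone): t_1 = 3.61 × 0.17 / 0.7425 = 0.8265 d
  layer 2 (clean gravel): t_2 = 8.51 × 0.24 / 0.7425 = 2.751 d
Total t = Σ t_i = 3.577 days.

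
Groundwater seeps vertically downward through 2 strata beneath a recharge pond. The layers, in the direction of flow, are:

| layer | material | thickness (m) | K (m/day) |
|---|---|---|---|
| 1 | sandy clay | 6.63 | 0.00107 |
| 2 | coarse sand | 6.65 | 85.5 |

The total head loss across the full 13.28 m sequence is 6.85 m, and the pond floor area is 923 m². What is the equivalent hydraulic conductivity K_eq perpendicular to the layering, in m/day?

0.00214

Flow is perpendicular to layering, so the layers act in series and the equivalent K is the thickness-weighted harmonic mean.
Total thickness L = 6.63 + 6.65 = 13.28 m.
Σ(b_i/K_i) = 6.63/0.00107 + 6.65/85.5 = 6196 d.
K_eq = L / Σ(b_i/K_i) = 13.28 / 6196 = 0.002143 m/day.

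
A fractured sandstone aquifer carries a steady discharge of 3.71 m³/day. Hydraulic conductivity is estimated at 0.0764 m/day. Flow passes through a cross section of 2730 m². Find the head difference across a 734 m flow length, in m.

13.1

From Q = K·A·i, i = Q / (K·A) = 3.71 / (0.07640 × 2730) = 0.01779.
Head loss Δh = i · L = 0.01779 × 734 = 13.06 m.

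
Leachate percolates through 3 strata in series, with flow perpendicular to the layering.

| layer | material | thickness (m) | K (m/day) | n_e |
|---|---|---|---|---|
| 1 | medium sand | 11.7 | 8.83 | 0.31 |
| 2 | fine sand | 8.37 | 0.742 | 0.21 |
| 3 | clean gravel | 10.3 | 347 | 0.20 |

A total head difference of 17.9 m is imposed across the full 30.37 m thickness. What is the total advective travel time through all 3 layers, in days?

With flow normal to the layers, continuity requires the same specific discharge q through every layer.
Σ(b_i/K_i) = 11.7/8.83 + 8.37/0.742 + 10.3/347 = 12.64 d.
q = Δh / Σ(b_i/K_i) = 17.9 / 12.64 = 1.417 m/day.
In each layer the seepage velocity is v_i = q/n_i, so the layer transit time is t_i = b_i·n_i / q:
  layer 1 (medium sand): t_1 = 11.7 × 0.31 / 1.417 = 2.560 d
  layer 2 (fine sand): t_2 = 8.37 × 0.21 / 1.417 = 1.241 d
  layer 3 (clean gravel): t_3 = 10.3 × 0.20 / 1.417 = 1.454 d
Total t = Σ t_i = 5.255 days.

5.25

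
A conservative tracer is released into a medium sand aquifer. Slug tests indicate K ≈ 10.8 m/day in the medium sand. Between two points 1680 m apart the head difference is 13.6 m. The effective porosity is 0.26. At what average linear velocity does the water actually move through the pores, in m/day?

Hydraulic gradient i = Δh / L = 13.6 / 1680 = 0.008095.
Darcy flux q = K · i = 10.80 × 0.008095 = 0.08743 m/day.
Seepage velocity v = q / n_e = 0.08743 / 0.26 = 0.3363 m/day.

0.336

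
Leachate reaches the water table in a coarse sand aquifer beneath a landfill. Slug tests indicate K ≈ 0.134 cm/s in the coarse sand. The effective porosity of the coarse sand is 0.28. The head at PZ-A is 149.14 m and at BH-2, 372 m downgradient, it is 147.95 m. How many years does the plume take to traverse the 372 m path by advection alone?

Convert K: 0.134 cm/s × 864 = 115.8 m/day.
Hydraulic gradient i = (149.14 − 147.95) / 372 = 1.19 / 372 = 0.003199.
Darcy flux q = K · i = 115.8 × 0.003199 = 0.3704 m/day.
Seepage velocity v = q / n_e = 0.3704 / 0.28 = 1.323 m/day.
Travel time t = L / v = 372 / 1.323 = 281.2 days = 0.7700 years.

0.770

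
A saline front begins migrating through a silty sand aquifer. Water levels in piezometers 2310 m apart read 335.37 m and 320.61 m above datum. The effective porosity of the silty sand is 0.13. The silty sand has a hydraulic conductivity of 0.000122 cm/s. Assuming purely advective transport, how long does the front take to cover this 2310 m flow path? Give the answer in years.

Convert K: 0.000122 cm/s × 864 = 0.1054 m/day.
Hydraulic gradient i = (335.37 − 320.61) / 2310 = 14.76 / 2310 = 0.006390.
Darcy flux q = K · i = 0.1054 × 0.006390 = 0.0006735 m/day.
Seepage velocity v = q / n_e = 0.0006735 / 0.13 = 0.005181 m/day.
Travel time t = L / v = 2310 / 0.005181 = 4.459e+05 days = 1221 years.

1220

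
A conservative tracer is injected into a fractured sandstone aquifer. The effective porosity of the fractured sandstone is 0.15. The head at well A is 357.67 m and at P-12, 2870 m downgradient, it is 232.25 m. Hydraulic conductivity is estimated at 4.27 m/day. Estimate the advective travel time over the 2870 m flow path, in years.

Hydraulic gradient i = (357.67 − 232.25) / 2870 = 125.42 / 2870 = 0.04370.
Darcy flux q = K · i = 4.270 × 0.04370 = 0.1866 m/day.
Seepage velocity v = q / n_e = 0.1866 / 0.15 = 1.244 m/day.
Travel time t = L / v = 2870 / 1.244 = 2307 days = 6.316 years.

6.32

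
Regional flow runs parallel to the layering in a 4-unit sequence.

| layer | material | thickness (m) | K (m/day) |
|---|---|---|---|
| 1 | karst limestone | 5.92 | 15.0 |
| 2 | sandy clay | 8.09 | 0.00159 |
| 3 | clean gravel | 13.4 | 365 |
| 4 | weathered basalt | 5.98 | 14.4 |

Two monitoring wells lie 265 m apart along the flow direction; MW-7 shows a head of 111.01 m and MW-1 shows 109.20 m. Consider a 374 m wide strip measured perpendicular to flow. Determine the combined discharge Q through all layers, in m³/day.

12900

Flow is parallel to layering, so each bed carries its own Darcy discharge and the transmissivities add.
Σ(K_i·b_i) = 15.0×5.92 + 0.00159×8.09 + 365×13.4 + 14.4×5.98 = 5066 m²/day.
Hydraulic gradient i = (111.01 − 109.20) / 265 = 1.81 / 265 = 0.006830.
Q = Σ(K_i·b_i) · W · i = 5066 × 374 × 0.006830 = 12941 m³/day.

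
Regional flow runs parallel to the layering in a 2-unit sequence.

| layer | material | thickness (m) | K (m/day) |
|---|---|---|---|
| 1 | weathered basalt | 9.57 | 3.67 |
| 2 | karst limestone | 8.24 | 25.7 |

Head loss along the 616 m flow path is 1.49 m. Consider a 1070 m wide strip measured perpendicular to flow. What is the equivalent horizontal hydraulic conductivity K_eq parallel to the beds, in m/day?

13.9

Flow is parallel to layering, so each bed carries its own Darcy discharge and the transmissivities add.
Σ(K_i·b_i) = 3.67×9.57 + 25.7×8.24 = 246.9 m²/day.
Total thickness b = 17.81 m, so K_eq = Σ(K_i·b_i)/b = 13.86 m/day.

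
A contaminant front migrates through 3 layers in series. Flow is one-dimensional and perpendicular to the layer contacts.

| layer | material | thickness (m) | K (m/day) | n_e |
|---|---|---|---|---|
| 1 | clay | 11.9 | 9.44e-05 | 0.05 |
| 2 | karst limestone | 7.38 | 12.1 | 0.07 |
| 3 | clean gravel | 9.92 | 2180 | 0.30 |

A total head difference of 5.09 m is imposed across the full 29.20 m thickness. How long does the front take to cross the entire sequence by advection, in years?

With flow normal to the layers, continuity requires the same specific discharge q through every layer.
Σ(b_i/K_i) = 11.9/9.44e-05 + 7.38/12.1 + 9.92/2180 = 1.261e+05 d.
q = Δh / Σ(b_i/K_i) = 5.09 / 1.261e+05 = 4.038e-05 m/day.
In each layer the seepage velocity is v_i = q/n_i, so the layer transit time is t_i = b_i·n_i / q:
  layer 1 (clay): t_1 = 11.9 × 0.05 / 4.038e-05 = 14736 d
  layer 2 (karst limestone): t_2 = 7.38 × 0.07 / 4.038e-05 = 12794 d
  layer 3 (clean gravel): t_3 = 9.92 × 0.30 / 4.038e-05 = 73704 d
Total t = Σ t_i = 1.012e+05 days = 277.2 years.

277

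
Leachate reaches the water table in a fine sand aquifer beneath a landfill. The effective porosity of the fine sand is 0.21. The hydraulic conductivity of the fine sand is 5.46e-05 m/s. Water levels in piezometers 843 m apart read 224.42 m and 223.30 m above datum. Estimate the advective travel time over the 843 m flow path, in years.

Convert K: 5.46e-05 m/s × 86400 = 4.717 m/day.
Hydraulic gradient i = (224.42 − 223.30) / 843 = 1.12 / 843 = 0.001329.
Darcy flux q = K · i = 4.717 × 0.001329 = 0.006268 m/day.
Seepage velocity v = q / n_e = 0.006268 / 0.21 = 0.02985 m/day.
Travel time t = L / v = 843 / 0.02985 = 28246 days = 77.33 years.

77.3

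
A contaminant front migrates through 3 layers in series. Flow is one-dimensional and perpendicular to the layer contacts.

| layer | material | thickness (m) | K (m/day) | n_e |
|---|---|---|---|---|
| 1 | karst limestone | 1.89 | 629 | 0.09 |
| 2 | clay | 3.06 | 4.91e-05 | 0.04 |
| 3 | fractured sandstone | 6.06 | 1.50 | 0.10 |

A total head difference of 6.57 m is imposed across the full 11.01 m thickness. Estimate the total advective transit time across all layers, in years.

With flow normal to the layers, continuity requires the same specific discharge q through every layer.
Σ(b_i/K_i) = 1.89/629 + 3.06/4.91e-05 + 6.06/1.50 = 62326 d.
q = Δh / Σ(b_i/K_i) = 6.57 / 62326 = 0.0001054 m/day.
In each layer the seepage velocity is v_i = q/n_i, so the layer transit time is t_i = b_i·n_i / q:
  layer 1 (karst limestone): t_1 = 1.89 × 0.09 / 0.0001054 = 1614 d
  layer 2 (clay): t_2 = 3.06 × 0.04 / 0.0001054 = 1161 d
  layer 3 (fractured sandstone): t_3 = 6.06 × 0.10 / 0.0001054 = 5749 d
Total t = Σ t_i = 8524 days = 23.34 years.

23.3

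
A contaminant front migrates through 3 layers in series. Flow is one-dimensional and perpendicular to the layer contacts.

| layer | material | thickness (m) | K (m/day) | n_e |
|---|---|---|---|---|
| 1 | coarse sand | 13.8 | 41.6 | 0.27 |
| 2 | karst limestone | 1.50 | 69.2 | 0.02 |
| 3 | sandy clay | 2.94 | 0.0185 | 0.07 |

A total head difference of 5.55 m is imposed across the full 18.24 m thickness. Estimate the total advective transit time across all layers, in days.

With flow normal to the layers, continuity requires the same specific discharge q through every layer.
Σ(b_i/K_i) = 13.8/41.6 + 1.50/69.2 + 2.94/0.0185 = 159.3 d.
q = Δh / Σ(b_i/K_i) = 5.55 / 159.3 = 0.03485 m/day.
In each layer the seepage velocity is v_i = q/n_i, so the layer transit time is t_i = b_i·n_i / q:
  layer 1 (coarse sand): t_1 = 13.8 × 0.27 / 0.03485 = 106.9 d
  layer 2 (karst limestone): t_2 = 1.50 × 0.02 / 0.03485 = 0.8609 d
  layer 3 (sandy clay): t_3 = 2.94 × 0.07 / 0.03485 = 5.906 d
Total t = Σ t_i = 113.7 days.

114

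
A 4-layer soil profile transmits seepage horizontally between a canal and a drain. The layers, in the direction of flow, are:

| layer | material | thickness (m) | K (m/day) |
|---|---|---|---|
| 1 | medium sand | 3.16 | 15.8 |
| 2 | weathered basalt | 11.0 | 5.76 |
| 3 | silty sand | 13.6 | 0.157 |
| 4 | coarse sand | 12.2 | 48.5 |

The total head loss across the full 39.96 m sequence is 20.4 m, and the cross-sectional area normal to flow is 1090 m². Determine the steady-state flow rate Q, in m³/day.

Flow is perpendicular to layering, so the layers act in series and the equivalent K is the thickness-weighted harmonic mean.
Total thickness L = 3.16 + 11.0 + 13.6 + 12.2 = 39.96 m.
Σ(b_i/K_i) = 3.16/15.8 + 11.0/5.76 + 13.6/0.157 + 12.2/48.5 = 88.99 d.
K_eq = L / Σ(b_i/K_i) = 39.96 / 88.99 = 0.4491 m/day.
Q = K_eq · A · (Δh/L) = 0.4491 × 1090 × (20.4/39.96) = 249.9 m³/day.

250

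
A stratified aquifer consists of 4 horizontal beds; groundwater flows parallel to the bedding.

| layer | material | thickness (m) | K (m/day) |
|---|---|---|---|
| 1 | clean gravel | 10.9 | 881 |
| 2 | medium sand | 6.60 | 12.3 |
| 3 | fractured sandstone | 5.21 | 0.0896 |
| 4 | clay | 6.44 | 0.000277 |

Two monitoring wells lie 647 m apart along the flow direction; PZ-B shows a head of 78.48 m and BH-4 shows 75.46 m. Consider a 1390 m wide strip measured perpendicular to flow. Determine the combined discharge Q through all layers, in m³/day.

62800

Flow is parallel to layering, so each bed carries its own Darcy discharge and the transmissivities add.
Σ(K_i·b_i) = 881×10.9 + 12.3×6.60 + 0.0896×5.21 + 0.000277×6.44 = 9685 m²/day.
Hydraulic gradient i = (78.48 − 75.46) / 647 = 3.02 / 647 = 0.004668.
Q = Σ(K_i·b_i) · W · i = 9685 × 1390 × 0.004668 = 62834 m³/day.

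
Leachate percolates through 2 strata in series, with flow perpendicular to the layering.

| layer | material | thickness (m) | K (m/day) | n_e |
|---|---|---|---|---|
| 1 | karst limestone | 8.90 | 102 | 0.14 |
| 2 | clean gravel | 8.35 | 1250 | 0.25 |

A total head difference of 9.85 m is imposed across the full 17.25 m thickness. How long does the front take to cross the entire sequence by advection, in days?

With flow normal to the layers, continuity requires the same specific discharge q through every layer.
Σ(b_i/K_i) = 8.90/102 + 8.35/1250 = 0.09393 d.
q = Δh / Σ(b_i/K_i) = 9.85 / 0.09393 = 104.9 m/day.
In each layer the seepage velocity is v_i = q/n_i, so the layer transit time is t_i = b_i·n_i / q:
  layer 1 (karst limestone): t_1 = 8.90 × 0.14 / 104.9 = 0.01188 d
  layer 2 (clean gravel): t_2 = 8.35 × 0.25 / 104.9 = 0.01991 d
Total t = Σ t_i = 0.03179 days.

0.0318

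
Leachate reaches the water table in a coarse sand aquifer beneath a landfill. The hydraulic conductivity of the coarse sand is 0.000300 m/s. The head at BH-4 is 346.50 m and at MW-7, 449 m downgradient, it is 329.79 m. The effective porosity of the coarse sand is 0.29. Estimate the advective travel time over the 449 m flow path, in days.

135

Convert K: 0.000300 m/s × 86400 = 25.92 m/day.
Hydraulic gradient i = (346.50 − 329.79) / 449 = 16.71 / 449 = 0.03722.
Darcy flux q = K · i = 25.92 × 0.03722 = 0.9646 m/day.
Seepage velocity v = q / n_e = 0.9646 / 0.29 = 3.326 m/day.
Travel time t = L / v = 449 / 3.326 = 135.0 days.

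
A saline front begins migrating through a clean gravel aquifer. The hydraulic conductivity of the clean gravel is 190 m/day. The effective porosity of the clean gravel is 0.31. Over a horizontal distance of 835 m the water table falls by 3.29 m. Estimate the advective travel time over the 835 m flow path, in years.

Hydraulic gradient i = Δh / L = 3.29 / 835 = 0.003940.
Darcy flux q = K · i = 190.0 × 0.003940 = 0.7486 m/day.
Seepage velocity v = q / n_e = 0.7486 / 0.31 = 2.415 m/day.
Travel time t = L / v = 835 / 2.415 = 345.8 days = 0.9467 years.

0.947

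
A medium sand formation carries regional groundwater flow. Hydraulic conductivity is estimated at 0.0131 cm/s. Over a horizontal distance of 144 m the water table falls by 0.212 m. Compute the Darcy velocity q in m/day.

Convert K: 0.0131 cm/s × 864 = 11.32 m/day.
Hydraulic gradient i = Δh / L = 0.212 / 144 = 0.001472.
Specific discharge q = K · i = 11.32 × 0.001472 = 0.01666 m/day.

0.0167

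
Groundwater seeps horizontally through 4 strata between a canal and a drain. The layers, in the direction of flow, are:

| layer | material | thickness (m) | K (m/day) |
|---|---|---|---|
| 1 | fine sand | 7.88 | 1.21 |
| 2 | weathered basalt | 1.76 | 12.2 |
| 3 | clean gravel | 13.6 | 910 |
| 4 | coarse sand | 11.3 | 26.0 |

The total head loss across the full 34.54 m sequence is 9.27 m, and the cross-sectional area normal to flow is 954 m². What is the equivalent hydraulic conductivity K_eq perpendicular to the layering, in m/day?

4.86

Flow is perpendicular to layering, so the layers act in series and the equivalent K is the thickness-weighted harmonic mean.
Total thickness L = 7.88 + 1.76 + 13.6 + 11.3 = 34.54 m.
Σ(b_i/K_i) = 7.88/1.21 + 1.76/12.2 + 13.6/910 + 11.3/26.0 = 7.106 d.
K_eq = L / Σ(b_i/K_i) = 34.54 / 7.106 = 4.861 m/day.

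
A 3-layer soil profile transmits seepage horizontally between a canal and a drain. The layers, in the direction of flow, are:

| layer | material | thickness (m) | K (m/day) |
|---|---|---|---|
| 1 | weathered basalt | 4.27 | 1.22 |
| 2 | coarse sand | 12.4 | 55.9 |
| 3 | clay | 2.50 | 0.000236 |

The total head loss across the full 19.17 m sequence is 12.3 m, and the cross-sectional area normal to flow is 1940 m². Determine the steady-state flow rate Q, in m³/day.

Flow is perpendicular to layering, so the layers act in series and the equivalent K is the thickness-weighted harmonic mean.
Total thickness L = 4.27 + 12.4 + 2.50 = 19.17 m.
Σ(b_i/K_i) = 4.27/1.22 + 12.4/55.9 + 2.50/0.000236 = 10597 d.
K_eq = L / Σ(b_i/K_i) = 19.17 / 10597 = 0.001809 m/day.
Q = K_eq · A · (Δh/L) = 0.001809 × 1940 × (12.3/19.17) = 2.252 m³/day.

2.25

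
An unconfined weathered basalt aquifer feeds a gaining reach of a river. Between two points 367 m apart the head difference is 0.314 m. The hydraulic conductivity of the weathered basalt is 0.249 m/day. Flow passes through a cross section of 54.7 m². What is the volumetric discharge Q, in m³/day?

0.0117

Hydraulic gradient i = Δh / L = 0.314 / 367 = 0.0008556.
Darcy's law: Q = K · A · i = 0.2490 × 54.70 × 0.0008556 = 0.01165 m³/day.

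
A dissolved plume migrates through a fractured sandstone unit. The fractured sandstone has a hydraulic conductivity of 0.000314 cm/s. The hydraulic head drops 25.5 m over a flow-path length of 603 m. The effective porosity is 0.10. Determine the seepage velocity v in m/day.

0.115

Convert K: 0.000314 cm/s × 864 = 0.2713 m/day.
Hydraulic gradient i = Δh / L = 25.5 / 603 = 0.04229.
Darcy flux q = K · i = 0.2713 × 0.04229 = 0.01147 m/day.
Seepage velocity v = q / n_e = 0.01147 / 0.10 = 0.1147 m/day.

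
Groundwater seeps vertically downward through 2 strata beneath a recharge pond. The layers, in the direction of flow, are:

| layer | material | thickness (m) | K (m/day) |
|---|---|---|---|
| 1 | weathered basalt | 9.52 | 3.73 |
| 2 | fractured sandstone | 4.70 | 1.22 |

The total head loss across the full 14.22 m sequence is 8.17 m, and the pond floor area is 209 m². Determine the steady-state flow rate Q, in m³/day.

267

Flow is perpendicular to layering, so the layers act in series and the equivalent K is the thickness-weighted harmonic mean.
Total thickness L = 9.52 + 4.70 = 14.22 m.
Σ(b_i/K_i) = 9.52/3.73 + 4.70/1.22 = 6.405 d.
K_eq = L / Σ(b_i/K_i) = 14.22 / 6.405 = 2.220 m/day.
Q = K_eq · A · (Δh/L) = 2.220 × 209 × (8.17/14.22) = 266.6 m³/day.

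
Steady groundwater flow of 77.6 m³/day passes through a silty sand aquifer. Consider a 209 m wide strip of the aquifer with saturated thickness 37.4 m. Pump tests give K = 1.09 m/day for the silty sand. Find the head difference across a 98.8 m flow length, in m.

Cross-sectional area A = 209 × 37.4 = 7817 m².
From Q = K·A·i, i = Q / (K·A) = 77.6 / (1.090 × 7817) = 0.009108.
Head loss Δh = i · L = 0.009108 × 98.8 = 0.8999 m.

0.900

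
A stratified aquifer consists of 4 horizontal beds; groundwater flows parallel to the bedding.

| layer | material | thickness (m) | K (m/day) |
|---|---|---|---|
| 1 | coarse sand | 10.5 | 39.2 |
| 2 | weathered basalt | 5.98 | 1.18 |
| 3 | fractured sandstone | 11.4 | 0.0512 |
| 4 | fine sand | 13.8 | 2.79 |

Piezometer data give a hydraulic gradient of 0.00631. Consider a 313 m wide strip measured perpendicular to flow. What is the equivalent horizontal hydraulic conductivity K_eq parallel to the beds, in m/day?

11.0

Flow is parallel to layering, so each bed carries its own Darcy discharge and the transmissivities add.
Σ(K_i·b_i) = 39.2×10.5 + 1.18×5.98 + 0.0512×11.4 + 2.79×13.8 = 457.7 m²/day.
Total thickness b = 41.68 m, so K_eq = Σ(K_i·b_i)/b = 10.98 m/day.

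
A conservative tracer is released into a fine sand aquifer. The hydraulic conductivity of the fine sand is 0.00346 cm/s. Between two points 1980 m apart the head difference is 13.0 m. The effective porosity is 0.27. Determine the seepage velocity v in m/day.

0.0727

Convert K: 0.00346 cm/s × 864 = 2.989 m/day.
Hydraulic gradient i = Δh / L = 13.0 / 1980 = 0.006566.
Darcy flux q = K · i = 2.989 × 0.006566 = 0.01963 m/day.
Seepage velocity v = q / n_e = 0.01963 / 0.27 = 0.07269 m/day.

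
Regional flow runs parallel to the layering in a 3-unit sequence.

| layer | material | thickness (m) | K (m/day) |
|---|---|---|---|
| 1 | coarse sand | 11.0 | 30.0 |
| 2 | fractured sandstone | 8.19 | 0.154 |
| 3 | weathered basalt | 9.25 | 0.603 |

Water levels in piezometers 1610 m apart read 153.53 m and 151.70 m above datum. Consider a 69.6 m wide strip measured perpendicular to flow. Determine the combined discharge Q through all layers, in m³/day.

26.6

Flow is parallel to layering, so each bed carries its own Darcy discharge and the transmissivities add.
Σ(K_i·b_i) = 30.0×11.0 + 0.154×8.19 + 0.603×9.25 = 336.8 m²/day.
Hydraulic gradient i = (153.53 − 151.70) / 1610 = 1.83 / 1610 = 0.001137.
Q = Σ(K_i·b_i) · W · i = 336.8 × 69.6 × 0.001137 = 26.65 m³/day.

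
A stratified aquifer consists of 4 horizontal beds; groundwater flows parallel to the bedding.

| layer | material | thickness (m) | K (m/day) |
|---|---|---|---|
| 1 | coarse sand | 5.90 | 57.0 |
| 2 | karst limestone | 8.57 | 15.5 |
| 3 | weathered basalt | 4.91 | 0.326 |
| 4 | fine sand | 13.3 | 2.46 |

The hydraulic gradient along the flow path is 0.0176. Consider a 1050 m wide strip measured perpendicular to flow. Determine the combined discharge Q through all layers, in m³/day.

Flow is parallel to layering, so each bed carries its own Darcy discharge and the transmissivities add.
Σ(K_i·b_i) = 57.0×5.90 + 15.5×8.57 + 0.326×4.91 + 2.46×13.3 = 503.5 m²/day.
Hydraulic gradient i = 0.0176.
Q = Σ(K_i·b_i) · W · i = 503.5 × 1050 × 0.01760 = 9304 m³/day.

9300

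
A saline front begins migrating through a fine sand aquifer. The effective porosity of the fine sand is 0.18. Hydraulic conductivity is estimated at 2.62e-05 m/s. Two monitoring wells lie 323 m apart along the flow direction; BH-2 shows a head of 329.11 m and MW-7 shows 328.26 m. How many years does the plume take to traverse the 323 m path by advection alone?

26.7

Convert K: 2.62e-05 m/s × 86400 = 2.264 m/day.
Hydraulic gradient i = (329.11 − 328.26) / 323 = 0.85 / 323 = 0.002632.
Darcy flux q = K · i = 2.264 × 0.002632 = 0.005957 m/day.
Seepage velocity v = q / n_e = 0.005957 / 0.18 = 0.03309 m/day.
Travel time t = L / v = 323 / 0.03309 = 9760 days = 26.72 years.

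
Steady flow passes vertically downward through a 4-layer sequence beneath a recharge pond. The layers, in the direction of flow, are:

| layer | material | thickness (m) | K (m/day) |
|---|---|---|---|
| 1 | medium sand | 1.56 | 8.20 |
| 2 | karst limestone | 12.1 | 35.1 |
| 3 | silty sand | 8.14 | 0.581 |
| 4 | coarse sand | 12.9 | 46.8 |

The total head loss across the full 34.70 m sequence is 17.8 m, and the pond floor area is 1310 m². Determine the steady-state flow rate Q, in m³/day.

1570

Flow is perpendicular to layering, so the layers act in series and the equivalent K is the thickness-weighted harmonic mean.
Total thickness L = 1.56 + 12.1 + 8.14 + 12.9 = 34.70 m.
Σ(b_i/K_i) = 1.56/8.20 + 12.1/35.1 + 8.14/0.581 + 12.9/46.8 = 14.82 d.
K_eq = L / Σ(b_i/K_i) = 34.70 / 14.82 = 2.341 m/day.
Q = K_eq · A · (Δh/L) = 2.341 × 1310 × (17.8/34.70) = 1573 m³/day.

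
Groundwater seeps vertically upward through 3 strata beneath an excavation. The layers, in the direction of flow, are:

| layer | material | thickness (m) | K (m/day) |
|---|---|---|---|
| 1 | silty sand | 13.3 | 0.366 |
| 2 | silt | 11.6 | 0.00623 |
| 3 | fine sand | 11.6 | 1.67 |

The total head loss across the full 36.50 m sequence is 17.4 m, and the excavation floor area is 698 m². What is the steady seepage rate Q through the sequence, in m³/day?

Flow is perpendicular to layering, so the layers act in series and the equivalent K is the thickness-weighted harmonic mean.
Total thickness L = 13.3 + 11.6 + 11.6 = 36.50 m.
Σ(b_i/K_i) = 13.3/0.366 + 11.6/0.00623 + 11.6/1.67 = 1905 d.
K_eq = L / Σ(b_i/K_i) = 36.50 / 1905 = 0.01916 m/day.
Q = K_eq · A · (Δh/L) = 0.01916 × 698 × (17.4/36.50) = 6.375 m³/day.

6.37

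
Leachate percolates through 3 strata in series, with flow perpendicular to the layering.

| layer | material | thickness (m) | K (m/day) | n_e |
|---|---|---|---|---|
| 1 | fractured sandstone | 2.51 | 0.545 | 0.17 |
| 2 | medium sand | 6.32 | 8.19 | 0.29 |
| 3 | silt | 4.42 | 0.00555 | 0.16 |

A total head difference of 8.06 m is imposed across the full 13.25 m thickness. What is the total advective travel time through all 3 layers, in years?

With flow normal to the layers, continuity requires the same specific discharge q through every layer.
Σ(b_i/K_i) = 2.51/0.545 + 6.32/8.19 + 4.42/0.00555 = 801.8 d.
q = Δh / Σ(b_i/K_i) = 8.06 / 801.8 = 0.01005 m/day.
In each layer the seepage velocity is v_i = q/n_i, so the layer transit time is t_i = b_i·n_i / q:
  layer 1 (fractured sandstone): t_1 = 2.51 × 0.17 / 0.01005 = 42.45 d
  layer 2 (medium sand): t_2 = 6.32 × 0.29 / 0.01005 = 182.3 d
  layer 3 (silt): t_3 = 4.42 × 0.16 / 0.01005 = 70.35 d
Total t = Σ t_i = 295.1 days = 0.8080 years.

0.808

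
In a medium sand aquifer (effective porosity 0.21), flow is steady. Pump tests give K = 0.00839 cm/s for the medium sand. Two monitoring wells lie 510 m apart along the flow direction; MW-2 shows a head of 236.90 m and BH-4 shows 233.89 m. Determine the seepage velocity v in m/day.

0.204

Convert K: 0.00839 cm/s × 864 = 7.249 m/day.
Hydraulic gradient i = (236.90 − 233.89) / 510 = 3.01 / 510 = 0.005902.
Darcy flux q = K · i = 7.249 × 0.005902 = 0.04278 m/day.
Seepage velocity v = q / n_e = 0.04278 / 0.21 = 0.2037 m/day.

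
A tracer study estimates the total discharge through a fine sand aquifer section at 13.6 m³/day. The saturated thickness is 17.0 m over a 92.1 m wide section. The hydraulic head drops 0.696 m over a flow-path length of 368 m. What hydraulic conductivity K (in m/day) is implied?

4.59

Cross-sectional area A = 92.1 × 17.0 = 1566 m².
Hydraulic gradient i = Δh / L = 0.696 / 368 = 0.001891.
From Q = K·A·i, K = Q / (A·i) = 13.6 / (1566 × 0.001891) = 4.593 m/day.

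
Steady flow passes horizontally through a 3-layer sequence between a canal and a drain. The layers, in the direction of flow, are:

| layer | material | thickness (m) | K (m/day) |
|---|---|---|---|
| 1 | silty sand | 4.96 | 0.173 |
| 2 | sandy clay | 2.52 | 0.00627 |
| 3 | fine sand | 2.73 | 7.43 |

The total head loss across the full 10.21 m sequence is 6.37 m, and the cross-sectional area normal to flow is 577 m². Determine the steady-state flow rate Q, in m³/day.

8.53

Flow is perpendicular to layering, so the layers act in series and the equivalent K is the thickness-weighted harmonic mean.
Total thickness L = 4.96 + 2.52 + 2.73 = 10.21 m.
Σ(b_i/K_i) = 4.96/0.173 + 2.52/0.00627 + 2.73/7.43 = 431.0 d.
K_eq = L / Σ(b_i/K_i) = 10.21 / 431.0 = 0.02369 m/day.
Q = K_eq · A · (Δh/L) = 0.02369 × 577 × (6.37/10.21) = 8.529 m³/day.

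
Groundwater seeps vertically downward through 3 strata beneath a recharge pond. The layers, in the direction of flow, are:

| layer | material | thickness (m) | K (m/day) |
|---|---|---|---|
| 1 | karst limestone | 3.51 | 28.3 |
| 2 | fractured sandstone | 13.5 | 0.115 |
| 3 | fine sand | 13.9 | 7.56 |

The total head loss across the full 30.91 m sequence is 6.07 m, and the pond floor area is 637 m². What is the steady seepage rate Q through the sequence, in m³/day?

32.4

Flow is perpendicular to layering, so the layers act in series and the equivalent K is the thickness-weighted harmonic mean.
Total thickness L = 3.51 + 13.5 + 13.9 = 30.91 m.
Σ(b_i/K_i) = 3.51/28.3 + 13.5/0.115 + 13.9/7.56 = 119.4 d.
K_eq = L / Σ(b_i/K_i) = 30.91 / 119.4 = 0.2590 m/day.
Q = K_eq · A · (Δh/L) = 0.2590 × 637 × (6.07/30.91) = 32.40 m³/day.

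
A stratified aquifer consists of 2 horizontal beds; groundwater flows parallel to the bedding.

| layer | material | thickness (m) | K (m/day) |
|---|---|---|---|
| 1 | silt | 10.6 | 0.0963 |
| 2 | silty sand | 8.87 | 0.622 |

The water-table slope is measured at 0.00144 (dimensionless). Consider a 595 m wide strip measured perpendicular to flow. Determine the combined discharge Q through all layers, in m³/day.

Flow is parallel to layering, so each bed carries its own Darcy discharge and the transmissivities add.
Σ(K_i·b_i) = 0.0963×10.6 + 0.622×8.87 = 6.538 m²/day.
Hydraulic gradient i = 0.00144.
Q = Σ(K_i·b_i) · W · i = 6.538 × 595 × 0.001440 = 5.602 m³/day.

5.60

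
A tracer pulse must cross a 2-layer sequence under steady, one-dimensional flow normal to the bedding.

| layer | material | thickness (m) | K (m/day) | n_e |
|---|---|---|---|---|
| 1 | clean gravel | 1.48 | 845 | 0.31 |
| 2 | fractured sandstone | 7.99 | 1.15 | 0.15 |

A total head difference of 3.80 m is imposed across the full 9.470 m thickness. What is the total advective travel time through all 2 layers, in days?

With flow normal to the layers, continuity requires the same specific discharge q through every layer.
Σ(b_i/K_i) = 1.48/845 + 7.99/1.15 = 6.950 d.
q = Δh / Σ(b_i/K_i) = 3.80 / 6.950 = 0.5468 m/day.
In each layer the seepage velocity is v_i = q/n_i, so the layer transit time is t_i = b_i·n_i / q:
  layer 1 (clean gravel): t_1 = 1.48 × 0.31 / 0.5468 = 0.8391 d
  layer 2 (fractured sandstone): t_2 = 7.99 × 0.15 / 0.5468 = 2.192 d
Total t = Σ t_i = 3.031 days.

3.03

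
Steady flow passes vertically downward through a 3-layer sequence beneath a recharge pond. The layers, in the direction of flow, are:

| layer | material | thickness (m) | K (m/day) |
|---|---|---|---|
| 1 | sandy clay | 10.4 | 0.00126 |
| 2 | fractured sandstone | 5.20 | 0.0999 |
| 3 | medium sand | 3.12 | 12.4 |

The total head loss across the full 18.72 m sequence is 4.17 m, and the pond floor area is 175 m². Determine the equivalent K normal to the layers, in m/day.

0.00225

Flow is perpendicular to layering, so the layers act in series and the equivalent K is the thickness-weighted harmonic mean.
Total thickness L = 10.4 + 5.20 + 3.12 = 18.72 m.
Σ(b_i/K_i) = 10.4/0.00126 + 5.20/0.0999 + 3.12/12.4 = 8306 d.
K_eq = L / Σ(b_i/K_i) = 18.72 / 8306 = 0.002254 m/day.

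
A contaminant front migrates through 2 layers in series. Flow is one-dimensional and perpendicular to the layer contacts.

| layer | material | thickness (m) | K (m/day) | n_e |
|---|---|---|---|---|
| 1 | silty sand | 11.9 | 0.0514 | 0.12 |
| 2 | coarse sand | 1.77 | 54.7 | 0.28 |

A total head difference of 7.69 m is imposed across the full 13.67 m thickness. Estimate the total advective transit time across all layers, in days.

With flow normal to the layers, continuity requires the same specific discharge q through every layer.
Σ(b_i/K_i) = 11.9/0.0514 + 1.77/54.7 = 231.5 d.
q = Δh / Σ(b_i/K_i) = 7.69 / 231.5 = 0.03321 m/day.
In each layer the seepage velocity is v_i = q/n_i, so the layer transit time is t_i = b_i·n_i / q:
  layer 1 (silty sand): t_1 = 11.9 × 0.12 / 0.03321 = 43.00 d
  layer 2 (coarse sand): t_2 = 1.77 × 0.28 / 0.03321 = 14.92 d
Total t = Σ t_i = 57.92 days.

57.9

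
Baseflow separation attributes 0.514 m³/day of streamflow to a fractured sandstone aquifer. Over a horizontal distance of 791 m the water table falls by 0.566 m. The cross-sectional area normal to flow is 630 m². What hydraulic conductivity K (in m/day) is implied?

Hydraulic gradient i = Δh / L = 0.566 / 791 = 0.0007155.
From Q = K·A·i, K = Q / (A·i) = 0.514 / (630.0 × 0.0007155) = 1.140 m/day.

1.14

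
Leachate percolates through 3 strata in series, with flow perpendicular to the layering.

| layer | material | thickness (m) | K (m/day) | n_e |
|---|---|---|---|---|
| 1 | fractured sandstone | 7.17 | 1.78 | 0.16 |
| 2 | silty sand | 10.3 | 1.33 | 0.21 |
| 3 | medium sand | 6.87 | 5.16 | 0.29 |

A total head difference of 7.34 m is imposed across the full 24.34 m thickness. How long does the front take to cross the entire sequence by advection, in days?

9.47

With flow normal to the layers, continuity requires the same specific discharge q through every layer.
Σ(b_i/K_i) = 7.17/1.78 + 10.3/1.33 + 6.87/5.16 = 13.10 d.
q = Δh / Σ(b_i/K_i) = 7.34 / 13.10 = 0.5601 m/day.
In each layer the seepage velocity is v_i = q/n_i, so the layer transit time is t_i = b_i·n_i / q:
  layer 1 (fractured sandstone): t_1 = 7.17 × 0.16 / 0.5601 = 2.048 d
  layer 2 (silty sand): t_2 = 10.3 × 0.21 / 0.5601 = 3.862 d
  layer 3 (medium sand): t_3 = 6.87 × 0.29 / 0.5601 = 3.557 d
Total t = Σ t_i = 9.466 days.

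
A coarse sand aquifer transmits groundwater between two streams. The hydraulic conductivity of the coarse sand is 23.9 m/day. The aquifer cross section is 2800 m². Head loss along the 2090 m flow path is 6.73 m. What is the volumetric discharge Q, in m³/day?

Hydraulic gradient i = Δh / L = 6.73 / 2090 = 0.003220.
Darcy's law: Q = K · A · i = 23.90 × 2800 × 0.003220 = 215.5 m³/day.

215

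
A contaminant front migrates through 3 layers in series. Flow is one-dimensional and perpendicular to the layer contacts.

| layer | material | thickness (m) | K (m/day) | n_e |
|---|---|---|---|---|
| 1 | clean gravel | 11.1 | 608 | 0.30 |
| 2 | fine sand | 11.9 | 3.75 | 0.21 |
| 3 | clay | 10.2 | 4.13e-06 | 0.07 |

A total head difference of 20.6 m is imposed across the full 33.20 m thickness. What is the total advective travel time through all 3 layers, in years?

2150

With flow normal to the layers, continuity requires the same specific discharge q through every layer.
Σ(b_i/K_i) = 11.1/608 + 11.9/3.75 + 10.2/4.13e-06 = 2.470e+06 d.
q = Δh / Σ(b_i/K_i) = 20.6 / 2.470e+06 = 8.341e-06 m/day.
In each layer the seepage velocity is v_i = q/n_i, so the layer transit time is t_i = b_i·n_i / q:
  layer 1 (clean gravel): t_1 = 11.1 × 0.30 / 8.341e-06 = 3.992e+05 d
  layer 2 (fine sand): t_2 = 11.9 × 0.21 / 8.341e-06 = 2.996e+05 d
  layer 3 (clay): t_3 = 10.2 × 0.07 / 8.341e-06 = 85602 d
Total t = Σ t_i = 7.844e+05 days = 2148 years.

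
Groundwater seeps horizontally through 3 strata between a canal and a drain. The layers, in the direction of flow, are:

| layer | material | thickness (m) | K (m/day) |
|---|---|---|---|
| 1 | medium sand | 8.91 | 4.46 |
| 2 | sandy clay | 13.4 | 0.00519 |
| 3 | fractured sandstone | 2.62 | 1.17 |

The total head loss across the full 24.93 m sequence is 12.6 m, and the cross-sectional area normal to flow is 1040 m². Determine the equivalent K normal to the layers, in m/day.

Flow is perpendicular to layering, so the layers act in series and the equivalent K is the thickness-weighted harmonic mean.
Total thickness L = 8.91 + 13.4 + 2.62 = 24.93 m.
Σ(b_i/K_i) = 8.91/4.46 + 13.4/0.00519 + 2.62/1.17 = 2586 d.
K_eq = L / Σ(b_i/K_i) = 24.93 / 2586 = 0.009640 m/day.

0.00964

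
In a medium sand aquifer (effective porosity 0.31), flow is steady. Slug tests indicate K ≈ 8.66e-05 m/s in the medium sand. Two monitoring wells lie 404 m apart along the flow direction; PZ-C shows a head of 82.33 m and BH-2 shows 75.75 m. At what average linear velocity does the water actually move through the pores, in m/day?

0.393

Convert K: 8.66e-05 m/s × 86400 = 7.482 m/day.
Hydraulic gradient i = (82.33 − 75.75) / 404 = 6.58 / 404 = 0.01629.
Darcy flux q = K · i = 7.482 × 0.01629 = 0.1219 m/day.
Seepage velocity v = q / n_e = 0.1219 / 0.31 = 0.3931 m/day.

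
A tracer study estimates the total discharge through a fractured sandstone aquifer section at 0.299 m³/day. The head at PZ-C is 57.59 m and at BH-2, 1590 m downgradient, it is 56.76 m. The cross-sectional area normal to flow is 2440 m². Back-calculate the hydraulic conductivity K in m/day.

Hydraulic gradient i = (57.59 − 56.76) / 1590 = 0.83 / 1590 = 0.0005220.
From Q = K·A·i, K = Q / (A·i) = 0.299 / (2440 × 0.0005220) = 0.2347 m/day.

0.235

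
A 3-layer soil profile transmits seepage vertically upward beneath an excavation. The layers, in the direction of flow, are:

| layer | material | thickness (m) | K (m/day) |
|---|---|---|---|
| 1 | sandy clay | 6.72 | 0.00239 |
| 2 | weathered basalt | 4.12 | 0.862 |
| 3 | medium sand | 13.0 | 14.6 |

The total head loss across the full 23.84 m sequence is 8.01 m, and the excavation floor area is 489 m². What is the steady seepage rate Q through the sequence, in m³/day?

1.39

Flow is perpendicular to layering, so the layers act in series and the equivalent K is the thickness-weighted harmonic mean.
Total thickness L = 6.72 + 4.12 + 13.0 = 23.84 m.
Σ(b_i/K_i) = 6.72/0.00239 + 4.12/0.862 + 13.0/14.6 = 2817 d.
K_eq = L / Σ(b_i/K_i) = 23.84 / 2817 = 0.008462 m/day.
Q = K_eq · A · (Δh/L) = 0.008462 × 489 × (8.01/23.84) = 1.390 m³/day.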